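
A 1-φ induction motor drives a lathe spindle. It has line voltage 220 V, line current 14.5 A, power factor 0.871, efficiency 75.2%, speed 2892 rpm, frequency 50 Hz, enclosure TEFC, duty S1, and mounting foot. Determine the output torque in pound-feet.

5.09 lb·ft

P_in = V·I·cosφ = 220 × 14.5 × 0.871 = 2778 W
P_out = η·P_in = 0.752 × 2778 = 2089 W
n = 2892 rpm
ω = 2π×2892/60 = 302.8 rad/s
τ = P_out/ω = 2089/302.8 = 6.899 N·m
In lb·ft: 6.899/1.356 = 5.09 lb·ft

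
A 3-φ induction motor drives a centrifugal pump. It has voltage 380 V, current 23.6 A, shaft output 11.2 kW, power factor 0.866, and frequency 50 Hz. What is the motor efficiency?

83.3 %

P_out = 11.2 kW = 11200 W
P_in = √3·V_L·I_L·cosφ = 1.732 × 380 × 23.6 × 0.866 = 13451 W
η = P_out / P_in = 11200 / 13451 = 0.833 = 83.3%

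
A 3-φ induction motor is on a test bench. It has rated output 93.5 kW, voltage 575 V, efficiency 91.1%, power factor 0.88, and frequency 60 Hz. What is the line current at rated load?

117 A

P_out = 93.5 kW = 93500 W
P_in = P_out / η = 93500 / 0.911 = 102634 W
I_L = P_in / (√3·V_L·cosφ) = 102634 / (1.732 × 575 × 0.88) = 117 A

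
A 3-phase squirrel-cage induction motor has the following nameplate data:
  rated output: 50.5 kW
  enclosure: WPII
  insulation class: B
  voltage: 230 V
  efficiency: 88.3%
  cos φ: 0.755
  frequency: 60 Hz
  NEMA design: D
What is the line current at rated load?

P_out = 50.5 kW = 50500 W
P_in = P_out / η = 50500 / 0.883 = 57191 W
I_L = P_in / (√3·V_L·cosφ) = 57191 / (1.732 × 230 × 0.755) = 190 A

190 A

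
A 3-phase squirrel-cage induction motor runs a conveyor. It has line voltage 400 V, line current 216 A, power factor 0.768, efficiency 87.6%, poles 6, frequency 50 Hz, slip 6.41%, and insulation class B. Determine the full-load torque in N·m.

P_in = √3·V·I·cosφ = 1.732 × 400 × 216 × 0.768 = 114927 W
P_out = η·P_in = 0.876 × 114927 = 100676 W
n_s = 120×50/6 = 1000 rpm; n = 1000×(1−0.0641) = 936 rpm
ω = 2π×936/60 = 98.02 rad/s
τ = P_out/ω = 100676/98.02 = 1030 N·m

1030 N·m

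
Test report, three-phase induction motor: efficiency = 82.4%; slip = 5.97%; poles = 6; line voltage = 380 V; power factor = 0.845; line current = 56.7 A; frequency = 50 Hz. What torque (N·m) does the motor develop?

P_in = √3·V·I·cosφ = 1.732 × 380 × 56.7 × 0.845 = 31533 W
P_out = η·P_in = 0.824 × 31533 = 25983 W
n_s = 120×50/6 = 1000 rpm; n = 1000×(1−0.0597) = 940 rpm
ω = 2π×940/60 = 98.44 rad/s
τ = P_out/ω = 25983/98.44 = 264 N·m

264 N·m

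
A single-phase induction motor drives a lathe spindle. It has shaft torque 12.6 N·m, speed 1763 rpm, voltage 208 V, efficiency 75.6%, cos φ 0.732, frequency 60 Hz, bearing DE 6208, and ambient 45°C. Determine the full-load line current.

ω = 2π×1763/60 = 184.6 rad/s; P_out = τω = 12.6 × 184.6 = 2326 W
P_in = P_out / η = 2326 / 0.756 = 3077 W
I = P_in / (V·cosφ) = 3077 / (208 × 0.732) = 20.2 A

20.2 A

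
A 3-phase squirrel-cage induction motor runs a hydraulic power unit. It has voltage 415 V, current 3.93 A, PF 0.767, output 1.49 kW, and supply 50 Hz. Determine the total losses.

677 W

P_in = √3·V·I·cosφ = 1.732×415×3.93×0.767 = 2167 W
P_out = 1490 W
Losses = P_in − P_out = 2167 − 1490 = 677 W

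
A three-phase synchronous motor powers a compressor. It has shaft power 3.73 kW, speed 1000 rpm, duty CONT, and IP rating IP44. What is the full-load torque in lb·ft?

26.3 lb·ft

ω = 2π × 1000/60 = 104.7 rad/s
τ = P/ω = 3730/104.7 = 35.63 N·m
In lb·ft: 35.63/1.356 = 26.3 lb·ft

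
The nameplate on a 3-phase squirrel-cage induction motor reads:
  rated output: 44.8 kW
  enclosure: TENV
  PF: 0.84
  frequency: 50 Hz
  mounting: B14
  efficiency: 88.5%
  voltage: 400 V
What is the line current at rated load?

P_out = 44.8 kW = 44800 W
P_in = P_out / η = 44800 / 0.885 = 50621 W
I_L = P_in / (√3·V_L·cosφ) = 50621 / (1.732 × 400 × 0.84) = 87 A

87 A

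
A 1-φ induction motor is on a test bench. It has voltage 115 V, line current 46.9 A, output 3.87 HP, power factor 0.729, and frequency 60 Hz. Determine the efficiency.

73.4 %

P_out = 3.87 × 746 = 2887 W
P_in = V·I·cosφ = 115 × 46.9 × 0.729 = 3932 W
η = P_out / P_in = 2887 / 3932 = 0.734 = 73.4%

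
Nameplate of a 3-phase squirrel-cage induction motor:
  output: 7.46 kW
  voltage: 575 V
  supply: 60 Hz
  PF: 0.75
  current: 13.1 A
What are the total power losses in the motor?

2.33 kW

P_in = √3·V·I·cosφ = 1.732×575×13.1×0.75 = 9785 W
P_out = 7460 W
Losses = P_in − P_out = 9785 − 7460 = 2325 W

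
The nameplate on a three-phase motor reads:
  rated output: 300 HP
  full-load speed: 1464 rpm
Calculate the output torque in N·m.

P_out = 300 × 746 = 223800 W
ω = 2π × 1464/60 = 153.3 rad/s
τ = P_out/ω = 223800/153.3 = 1460 N·m

1460 N·m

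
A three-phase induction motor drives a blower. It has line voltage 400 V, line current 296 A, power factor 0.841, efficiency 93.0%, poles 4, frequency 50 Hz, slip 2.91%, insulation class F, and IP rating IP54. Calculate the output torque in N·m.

P_in = √3·V·I·cosφ = 1.732 × 400 × 296 × 0.841 = 172463 W
P_out = η·P_in = 0.93 × 172463 = 160391 W
n_s = 120×50/4 = 1500 rpm; n = 1500×(1−0.0291) = 1456 rpm
ω = 2π×1456/60 = 152.5 rad/s
τ = P_out/ω = 160391/152.5 = 1050 N·m

1050 N·m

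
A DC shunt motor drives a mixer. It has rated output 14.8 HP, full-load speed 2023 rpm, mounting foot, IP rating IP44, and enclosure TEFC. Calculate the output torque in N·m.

52.1 N·m

P_out = 14.8 × 746 = 11041 W
ω = 2π × 2023/60 = 211.8 rad/s
τ = P_out/ω = 11041/211.8 = 52.1 N·m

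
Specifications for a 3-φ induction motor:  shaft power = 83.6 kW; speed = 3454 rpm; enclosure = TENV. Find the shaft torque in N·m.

231 N·m

ω = 2π × 3454/60 = 361.7 rad/s
τ = P/ω = 83600/361.7 = 231 N·m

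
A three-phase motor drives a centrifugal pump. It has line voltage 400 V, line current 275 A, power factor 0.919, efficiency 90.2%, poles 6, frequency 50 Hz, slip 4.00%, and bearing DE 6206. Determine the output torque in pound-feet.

1160 lb·ft

P_in = √3·V·I·cosφ = 1.732 × 400 × 275 × 0.919 = 175088 W
P_out = η·P_in = 0.902 × 175088 = 157929 W
n_s = 120×50/6 = 1000 rpm; n = 1000×(1−0.04) = 960 rpm
ω = 2π×960/60 = 100.5 rad/s
τ = P_out/ω = 157929/100.5 = 1571 N·m
In lb·ft: 1571/1.356 = 1160 lb·ft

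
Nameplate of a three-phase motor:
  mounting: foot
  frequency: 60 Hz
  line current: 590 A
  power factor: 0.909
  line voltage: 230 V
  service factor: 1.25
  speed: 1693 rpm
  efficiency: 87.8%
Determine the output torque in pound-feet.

P_in = √3·V·I·cosφ = 1.732 × 230 × 590 × 0.909 = 213644 W
P_out = η·P_in = 0.878 × 213644 = 187579 W
n = 1693 rpm
ω = 2π×1693/60 = 177.3 rad/s
τ = P_out/ω = 187579/177.3 = 1058 N·m
In lb·ft: 1058/1.356 = 780 lb·ft

780 lb·ft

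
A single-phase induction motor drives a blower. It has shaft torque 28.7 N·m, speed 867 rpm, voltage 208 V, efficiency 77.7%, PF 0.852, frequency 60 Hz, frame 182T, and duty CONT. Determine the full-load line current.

18.9 A

ω = 2π×867/60 = 90.79 rad/s; P_out = τω = 28.7 × 90.79 = 2606 W
P_in = P_out / η = 2606 / 0.777 = 3354 W
I = P_in / (V·cosφ) = 3354 / (208 × 0.852) = 18.9 A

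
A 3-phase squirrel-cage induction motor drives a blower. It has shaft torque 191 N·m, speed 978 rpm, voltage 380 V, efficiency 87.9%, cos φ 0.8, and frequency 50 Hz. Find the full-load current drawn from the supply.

ω = 2π×978/60 = 102.4 rad/s; P_out = τω = 191 × 102.4 = 19558 W
P_in = P_out / η = 19558 / 0.879 = 22250 W
I_L = P_in / (√3·V_L·cosφ) = 22250 / (1.732 × 380 × 0.8) = 42.3 A

42.3 A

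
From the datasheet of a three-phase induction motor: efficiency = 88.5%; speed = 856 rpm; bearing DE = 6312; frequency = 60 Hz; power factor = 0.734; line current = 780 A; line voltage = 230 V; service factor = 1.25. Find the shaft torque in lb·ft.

1660 lb·ft

P_in = √3·V·I·cosφ = 1.732 × 230 × 780 × 0.734 = 228069 W
P_out = η·P_in = 0.885 × 228069 = 201841 W
n = 856 rpm
ω = 2π×856/60 = 89.64 rad/s
τ = P_out/ω = 201841/89.64 = 2252 N·m
In lb·ft: 2252/1.356 = 1660 lb·ft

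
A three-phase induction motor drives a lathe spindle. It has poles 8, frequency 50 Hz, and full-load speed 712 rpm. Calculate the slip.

n_s = 120f/p = 120×50/8 = 750 rpm
s = (n_s − n)/n_s = (750 − 712)/750 = 0.0507

5.1 %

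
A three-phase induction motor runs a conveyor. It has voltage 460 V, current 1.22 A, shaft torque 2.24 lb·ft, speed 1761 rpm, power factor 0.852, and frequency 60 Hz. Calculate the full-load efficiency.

τ = 2.24 lb·ft × 1.356 = 3.037 N·m
ω = 2π × 1761/60 = 184.4 rad/s; P_out = τω = 3.037 × 184.4 = 560 W
P_in = √3·V_L·I_L·cosφ = 1.732 × 460 × 1.22 × 0.852 = 828 W
η = P_out / P_in = 560 / 828 = 0.676 = 67.6%

67.6 %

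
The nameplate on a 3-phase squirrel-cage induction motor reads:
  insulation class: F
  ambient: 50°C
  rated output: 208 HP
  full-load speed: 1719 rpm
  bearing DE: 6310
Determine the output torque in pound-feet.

636 lb·ft

P_out = 208 × 746 = 155168 W
ω = 2π × 1719/60 = 180 rad/s
τ = P_out/ω = 155168/180 = 862 N·m
In lb·ft: 862/1.356 = 636 lb·ft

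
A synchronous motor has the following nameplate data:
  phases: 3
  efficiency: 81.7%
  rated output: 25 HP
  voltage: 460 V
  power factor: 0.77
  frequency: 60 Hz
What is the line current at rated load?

P_out = 25 × 746 = 18650 W
P_in = P_out / η = 18650 / 0.817 = 22827 W
I_L = P_in / (√3·V_L·cosφ) = 22827 / (1.732 × 460 × 0.77) = 37.2 A

37.2 A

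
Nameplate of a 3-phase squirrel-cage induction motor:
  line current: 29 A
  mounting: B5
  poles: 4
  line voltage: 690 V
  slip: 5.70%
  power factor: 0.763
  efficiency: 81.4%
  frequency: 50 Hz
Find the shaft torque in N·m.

P_in = √3·V·I·cosφ = 1.732 × 690 × 29 × 0.763 = 26444 W
P_out = η·P_in = 0.814 × 26444 = 21525 W
n_s = 120×50/4 = 1500 rpm; n = 1500×(1−0.057) = 1415 rpm
ω = 2π×1415/60 = 148.2 rad/s
τ = P_out/ω = 21525/148.2 = 145 N·m

145 N·m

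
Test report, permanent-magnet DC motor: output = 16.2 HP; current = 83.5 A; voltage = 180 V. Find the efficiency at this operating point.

P_out = 16.2 × 746 = 12085 W
P_in = V·I = 180 × 83.5 = 15030 W
η = P_out / P_in = 12085 / 15030 = 0.804 = 80.4%

80.4 %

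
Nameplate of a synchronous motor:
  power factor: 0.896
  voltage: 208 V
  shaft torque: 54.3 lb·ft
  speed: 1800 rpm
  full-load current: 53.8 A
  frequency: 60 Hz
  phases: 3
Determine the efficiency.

τ = 54.3 lb·ft × 1.356 = 73.63 N·m
ω = 2π × 1800/60 = 188.5 rad/s; P_out = τω = 73.63 × 188.5 = 13879 W
P_in = √3·V_L·I_L·cosφ = 1.732 × 208 × 53.8 × 0.896 = 17366 W
η = P_out / P_in = 13879 / 17366 = 0.799 = 79.9%

79.9 %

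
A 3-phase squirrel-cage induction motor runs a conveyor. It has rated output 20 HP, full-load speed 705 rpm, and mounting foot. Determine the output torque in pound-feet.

P_out = 20 × 746 = 14920 W
ω = 2π × 705/60 = 73.83 rad/s
τ = P_out/ω = 14920/73.83 = 202.1 N·m
In lb·ft: 202.1/1.356 = 149 lb·ft

149 lb·ft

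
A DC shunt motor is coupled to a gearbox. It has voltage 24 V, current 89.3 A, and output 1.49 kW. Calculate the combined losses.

P_in = V·I = 24×89.3 = 2143 W
P_out = 1490 W
Losses = P_in − P_out = 2143 − 1490 = 653 W

653 W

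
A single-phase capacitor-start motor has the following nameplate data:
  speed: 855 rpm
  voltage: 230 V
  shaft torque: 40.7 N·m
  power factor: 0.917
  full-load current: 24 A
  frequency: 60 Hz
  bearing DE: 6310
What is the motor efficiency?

72.0 %

ω = 2π × 855/60 = 89.54 rad/s; P_out = τω = 40.7 × 89.54 = 3644 W
P_in = V·I·cosφ = 230 × 24 × 0.917 = 5062 W
η = P_out / P_in = 3644 / 5062 = 0.720 = 72.0%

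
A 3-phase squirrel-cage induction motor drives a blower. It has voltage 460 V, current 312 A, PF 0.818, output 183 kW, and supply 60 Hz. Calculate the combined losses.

P_in = √3·V·I·cosφ = 1.732×460×312×0.818 = 203336 W
P_out = 183000 W
Losses = P_in − P_out = 203336 − 183000 = 20336 W

20300 W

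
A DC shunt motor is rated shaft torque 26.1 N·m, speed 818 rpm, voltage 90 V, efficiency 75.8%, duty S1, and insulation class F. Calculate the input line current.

32.8 A

ω = 2π×818/60 = 85.66 rad/s; P_out = τω = 26.1 × 85.66 = 2236 W
P_in = P_out / η = 2236 / 0.758 = 2950 W
I = P_in / V = 2950 / 90 = 32.8 A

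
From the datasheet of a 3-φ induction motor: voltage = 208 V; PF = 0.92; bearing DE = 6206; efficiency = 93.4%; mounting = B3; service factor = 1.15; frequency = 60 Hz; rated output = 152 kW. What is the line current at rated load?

P_out = 152 kW = 152000 W
P_in = P_out / η = 152000 / 0.934 = 162741 W
I_L = P_in / (√3·V_L·cosφ) = 162741 / (1.732 × 208 × 0.92) = 491 A

491 A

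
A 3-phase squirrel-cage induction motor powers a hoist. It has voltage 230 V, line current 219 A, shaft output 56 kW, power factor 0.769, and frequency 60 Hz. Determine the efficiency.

P_out = 56 kW = 56000 W
P_in = √3·V_L·I_L·cosφ = 1.732 × 230 × 219 × 0.769 = 67088 W
η = P_out / P_in = 56000 / 67088 = 0.835 = 83.5%

83.5 %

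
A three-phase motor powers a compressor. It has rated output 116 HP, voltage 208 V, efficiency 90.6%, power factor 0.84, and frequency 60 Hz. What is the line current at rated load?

P_out = 116 × 746 = 86536 W
P_in = P_out / η = 86536 / 0.906 = 95514 W
I_L = P_in / (√3·V_L·cosφ) = 95514 / (1.732 × 208 × 0.84) = 316 A

316 A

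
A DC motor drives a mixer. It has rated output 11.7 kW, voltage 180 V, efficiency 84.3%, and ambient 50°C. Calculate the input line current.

P_out = 11.7 kW = 11700 W
P_in = P_out / η = 11700 / 0.843 = 13879 W
I = P_in / V = 13879 / 180 = 77.1 A

77.1 A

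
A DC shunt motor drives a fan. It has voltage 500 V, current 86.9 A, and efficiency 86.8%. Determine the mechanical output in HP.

P_in = V·I = 500 × 86.9 = 43450 W
P_out = η·P_in = 0.868 × 43450 = 37715 W
= 37715/746 = 50.6 HP

50.6 HP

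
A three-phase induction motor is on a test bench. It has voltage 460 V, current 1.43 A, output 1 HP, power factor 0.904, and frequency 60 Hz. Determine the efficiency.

72.4 %

P_out = 1 × 746 = 746 W
P_in = √3·V_L·I_L·cosφ = 1.732 × 460 × 1.43 × 0.904 = 1030 W
η = P_out / P_in = 746 / 1030 = 0.724 = 72.4%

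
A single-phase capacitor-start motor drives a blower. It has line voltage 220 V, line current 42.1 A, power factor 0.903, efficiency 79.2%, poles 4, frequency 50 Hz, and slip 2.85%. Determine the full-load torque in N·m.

P_in = V·I·cosφ = 220 × 42.1 × 0.903 = 8364 W
P_out = η·P_in = 0.792 × 8364 = 6624 W
n_s = 120×50/4 = 1500 rpm; n = 1500×(1−0.0285) = 1457 rpm
ω = 2π×1457/60 = 152.6 rad/s
τ = P_out/ω = 6624/152.6 = 43.4 N·m

43.4 N·m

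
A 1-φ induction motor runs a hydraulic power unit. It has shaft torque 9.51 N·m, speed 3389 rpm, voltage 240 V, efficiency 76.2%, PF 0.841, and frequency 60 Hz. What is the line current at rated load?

ω = 2π×3389/60 = 354.9 rad/s; P_out = τω = 9.51 × 354.9 = 3375 W
P_in = P_out / η = 3375 / 0.762 = 4429 W
I = P_in / (V·cosφ) = 4429 / (240 × 0.841) = 21.9 A

21.9 A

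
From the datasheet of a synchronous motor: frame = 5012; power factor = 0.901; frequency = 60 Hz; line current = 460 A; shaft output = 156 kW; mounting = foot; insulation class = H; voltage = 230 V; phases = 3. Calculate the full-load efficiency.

94.5 %

P_out = 156 kW = 156000 W
P_in = √3·V_L·I_L·cosφ = 1.732 × 230 × 460 × 0.901 = 165104 W
η = P_out / P_in = 156000 / 165104 = 0.945 = 94.5%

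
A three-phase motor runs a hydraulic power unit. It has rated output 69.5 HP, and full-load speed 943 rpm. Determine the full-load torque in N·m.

525 N·m

P_out = 69.5 × 746 = 51847 W
ω = 2π × 943/60 = 98.75 rad/s
τ = P_out/ω = 51847/98.75 = 525 N·m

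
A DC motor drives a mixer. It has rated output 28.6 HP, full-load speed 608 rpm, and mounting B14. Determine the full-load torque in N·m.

335 N·m

P_out = 28.6 × 746 = 21336 W
ω = 2π × 608/60 = 63.67 rad/s
τ = P_out/ω = 21336/63.67 = 335 N·m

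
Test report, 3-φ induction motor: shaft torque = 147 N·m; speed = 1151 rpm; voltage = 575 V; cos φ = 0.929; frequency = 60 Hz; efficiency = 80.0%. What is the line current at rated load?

23.9 A

ω = 2π×1151/60 = 120.5 rad/s; P_out = τω = 147 × 120.5 = 17714 W
P_in = P_out / η = 17714 / 0.800 = 22143 W
I_L = P_in / (√3·V_L·cosφ) = 22143 / (1.732 × 575 × 0.929) = 23.9 A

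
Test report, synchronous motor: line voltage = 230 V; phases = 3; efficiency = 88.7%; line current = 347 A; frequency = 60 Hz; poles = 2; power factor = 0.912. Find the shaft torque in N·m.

P_in = √3·V·I·cosφ = 1.732 × 230 × 347 × 0.912 = 126067 W
P_out = η·P_in = 0.887 × 126067 = 111821 W
n = n_s = 120×60/2 = 3600 rpm (synchronous)
ω = 2π×3600/60 = 377 rad/s
τ = P_out/ω = 111821/377 = 297 N·m

297 N·m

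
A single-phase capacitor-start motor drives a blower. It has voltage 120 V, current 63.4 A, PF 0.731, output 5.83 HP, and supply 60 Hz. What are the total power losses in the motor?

1210 W

P_in = V·I·cosφ = 120×63.4×0.731 = 5561 W
P_out = 5.83×746 = 4349 W
Losses = P_in − P_out = 5561 − 4349 = 1212 W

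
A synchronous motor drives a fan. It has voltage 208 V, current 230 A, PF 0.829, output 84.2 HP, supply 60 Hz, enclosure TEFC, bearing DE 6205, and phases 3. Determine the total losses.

P_in = √3·V·I·cosφ = 1.732×208×230×0.829 = 68690 W
P_out = 84.2×746 = 62813 W
Losses = P_in − P_out = 68690 − 62813 = 5877 W

5.88 kW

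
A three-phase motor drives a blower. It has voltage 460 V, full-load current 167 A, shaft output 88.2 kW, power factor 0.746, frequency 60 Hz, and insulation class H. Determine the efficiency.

P_out = 88.2 kW = 88200 W
P_in = √3·V_L·I_L·cosφ = 1.732 × 460 × 167 × 0.746 = 99257 W
η = P_out / P_in = 88200 / 99257 = 0.889 = 88.9%

88.9 %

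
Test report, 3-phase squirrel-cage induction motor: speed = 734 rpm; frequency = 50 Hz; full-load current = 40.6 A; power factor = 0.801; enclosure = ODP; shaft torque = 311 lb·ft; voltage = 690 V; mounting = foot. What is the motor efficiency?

τ = 311 lb·ft × 1.356 = 421.7 N·m
ω = 2π × 734/60 = 76.86 rad/s; P_out = τω = 421.7 × 76.86 = 32412 W
P_in = √3·V_L·I_L·cosφ = 1.732 × 690 × 40.6 × 0.801 = 38865 W
η = P_out / P_in = 32412 / 38865 = 0.834 = 83.4%

83.4 %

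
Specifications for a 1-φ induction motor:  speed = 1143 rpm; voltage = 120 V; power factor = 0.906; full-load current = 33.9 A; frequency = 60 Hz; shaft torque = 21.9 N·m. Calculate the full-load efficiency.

71.1 %

ω = 2π × 1143/60 = 119.7 rad/s; P_out = τω = 21.9 × 119.7 = 2621 W
P_in = V·I·cosφ = 120 × 33.9 × 0.906 = 3686 W
η = P_out / P_in = 2621 / 3686 = 0.711 = 71.1%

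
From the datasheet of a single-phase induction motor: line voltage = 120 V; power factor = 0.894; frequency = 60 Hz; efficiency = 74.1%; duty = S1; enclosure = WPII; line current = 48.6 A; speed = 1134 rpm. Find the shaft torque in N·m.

P_in = V·I·cosφ = 120 × 48.6 × 0.894 = 5214 W
P_out = η·P_in = 0.741 × 5214 = 3864 W
n = 1134 rpm
ω = 2π×1134/60 = 118.8 rad/s
τ = P_out/ω = 3864/118.8 = 32.5 N·m

32.5 N·m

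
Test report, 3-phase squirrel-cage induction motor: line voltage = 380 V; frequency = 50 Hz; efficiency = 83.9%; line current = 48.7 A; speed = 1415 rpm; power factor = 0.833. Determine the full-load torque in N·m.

151 N·m

P_in = √3·V·I·cosφ = 1.732 × 380 × 48.7 × 0.833 = 26700 W
P_out = η·P_in = 0.839 × 26700 = 22401 W
n = 1415 rpm
ω = 2π×1415/60 = 148.2 rad/s
τ = P_out/ω = 22401/148.2 = 151 N·m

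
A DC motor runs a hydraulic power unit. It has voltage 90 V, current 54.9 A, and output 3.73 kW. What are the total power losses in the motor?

1.21 kW

P_in = V·I = 90×54.9 = 4941 W
P_out = 3730 W
Losses = P_in − P_out = 4941 − 3730 = 1211 W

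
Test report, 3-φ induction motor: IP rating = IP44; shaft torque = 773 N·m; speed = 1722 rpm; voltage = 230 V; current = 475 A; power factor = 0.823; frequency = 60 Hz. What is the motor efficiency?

89.5 %

ω = 2π × 1722/60 = 180.3 rad/s; P_out = τω = 773 × 180.3 = 139372 W
P_in = √3·V_L·I_L·cosφ = 1.732 × 230 × 475 × 0.823 = 155729 W
η = P_out / P_in = 139372 / 155729 = 0.895 = 89.5%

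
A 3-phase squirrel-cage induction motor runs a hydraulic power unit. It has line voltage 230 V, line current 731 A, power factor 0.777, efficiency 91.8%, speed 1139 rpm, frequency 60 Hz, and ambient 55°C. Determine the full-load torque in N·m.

1740 N·m

P_in = √3·V·I·cosφ = 1.732 × 230 × 731 × 0.777 = 226263 W
P_out = η·P_in = 0.918 × 226263 = 207709 W
n = 1139 rpm
ω = 2π×1139/60 = 119.3 rad/s
τ = P_out/ω = 207709/119.3 = 1740 N·m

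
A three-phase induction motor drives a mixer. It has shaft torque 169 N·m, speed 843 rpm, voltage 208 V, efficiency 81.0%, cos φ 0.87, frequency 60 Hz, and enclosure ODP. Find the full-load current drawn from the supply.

ω = 2π×843/60 = 88.28 rad/s; P_out = τω = 169 × 88.28 = 14919 W
P_in = P_out / η = 14919 / 0.810 = 18419 W
I_L = P_in / (√3·V_L·cosφ) = 18419 / (1.732 × 208 × 0.87) = 58.8 A

58.8 A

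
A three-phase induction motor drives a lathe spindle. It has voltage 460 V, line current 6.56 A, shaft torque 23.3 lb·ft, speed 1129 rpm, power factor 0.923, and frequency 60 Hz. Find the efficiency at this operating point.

τ = 23.3 lb·ft × 1.356 = 31.59 N·m
ω = 2π × 1129/60 = 118.2 rad/s; P_out = τω = 31.59 × 118.2 = 3734 W
P_in = √3·V_L·I_L·cosφ = 1.732 × 460 × 6.56 × 0.923 = 4824 W
η = P_out / P_in = 3734 / 4824 = 0.774 = 77.4%

77.4 %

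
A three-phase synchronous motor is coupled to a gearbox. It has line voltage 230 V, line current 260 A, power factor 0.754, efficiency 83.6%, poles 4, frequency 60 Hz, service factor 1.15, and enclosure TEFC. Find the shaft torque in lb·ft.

P_in = √3·V·I·cosφ = 1.732 × 230 × 260 × 0.754 = 78094 W
P_out = η·P_in = 0.836 × 78094 = 65287 W
n = n_s = 120×60/4 = 1800 rpm (synchronous)
ω = 2π×1800/60 = 188.5 rad/s
τ = P_out/ω = 65287/188.5 = 346.4 N·m
In lb·ft: 346.4/1.356 = 255 lb·ft

255 lb·ft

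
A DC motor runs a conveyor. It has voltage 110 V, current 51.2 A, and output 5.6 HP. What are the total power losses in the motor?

1.45 kW

P_in = V·I = 110×51.2 = 5632 W
P_out = 5.6×746 = 4178 W
Losses = P_in − P_out = 5632 − 4178 = 1454 W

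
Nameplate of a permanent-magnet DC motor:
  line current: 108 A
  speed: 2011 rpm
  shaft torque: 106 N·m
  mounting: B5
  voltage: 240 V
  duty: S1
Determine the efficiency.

ω = 2π × 2011/60 = 210.6 rad/s; P_out = τω = 106 × 210.6 = 22324 W
P_in = V·I = 240 × 108 = 25920 W
η = P_out / P_in = 22324 / 25920 = 0.861 = 86.1%

86.1 %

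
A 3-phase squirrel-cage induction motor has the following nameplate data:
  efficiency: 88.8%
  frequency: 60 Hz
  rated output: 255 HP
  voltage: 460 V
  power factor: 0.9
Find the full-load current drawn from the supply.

P_out = 255 × 746 = 190230 W
P_in = P_out / η = 190230 / 0.888 = 214223 W
I_L = P_in / (√3·V_L·cosφ) = 214223 / (1.732 × 460 × 0.9) = 299 A

299 A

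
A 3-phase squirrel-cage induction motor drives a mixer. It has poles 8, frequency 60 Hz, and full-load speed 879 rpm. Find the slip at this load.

2.3 %

n_s = 120f/p = 120×60/8 = 900 rpm
s = (n_s − n)/n_s = (900 − 879)/900 = 0.0233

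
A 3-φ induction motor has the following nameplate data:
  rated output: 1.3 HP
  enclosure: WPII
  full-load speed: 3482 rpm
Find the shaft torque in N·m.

2.66 N·m

P_out = 1.3 × 746 = 970 W
ω = 2π × 3482/60 = 364.6 rad/s
τ = P_out/ω = 970/364.6 = 2.66 N·m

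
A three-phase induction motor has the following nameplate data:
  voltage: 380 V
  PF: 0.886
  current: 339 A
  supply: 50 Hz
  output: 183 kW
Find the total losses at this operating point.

14700 W

P_in = √3·V·I·cosφ = 1.732×380×339×0.886 = 197681 W
P_out = 183000 W
Losses = P_in − P_out = 197681 − 183000 = 14681 W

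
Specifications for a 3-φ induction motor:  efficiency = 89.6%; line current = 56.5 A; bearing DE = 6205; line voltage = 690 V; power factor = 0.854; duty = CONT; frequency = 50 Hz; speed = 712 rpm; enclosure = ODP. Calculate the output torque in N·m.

693 N·m

P_in = √3·V·I·cosφ = 1.732 × 690 × 56.5 × 0.854 = 57664 W
P_out = η·P_in = 0.896 × 57664 = 51667 W
n = 712 rpm
ω = 2π×712/60 = 74.56 rad/s
τ = P_out/ω = 51667/74.56 = 693 N·m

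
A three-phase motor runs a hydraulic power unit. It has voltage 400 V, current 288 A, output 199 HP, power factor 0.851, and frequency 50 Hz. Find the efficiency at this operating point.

87.4 %

P_out = 199 × 746 = 148454 W
P_in = √3·V_L·I_L·cosφ = 1.732 × 400 × 288 × 0.851 = 169797 W
η = P_out / P_in = 148454 / 169797 = 0.874 = 87.4%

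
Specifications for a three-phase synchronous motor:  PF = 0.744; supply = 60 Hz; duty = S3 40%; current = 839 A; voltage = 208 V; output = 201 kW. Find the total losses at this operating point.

23.9 kW

P_in = √3·V·I·cosφ = 1.732×208×839×0.744 = 224878 W
P_out = 201000 W
Losses = P_in − P_out = 224878 − 201000 = 23878 W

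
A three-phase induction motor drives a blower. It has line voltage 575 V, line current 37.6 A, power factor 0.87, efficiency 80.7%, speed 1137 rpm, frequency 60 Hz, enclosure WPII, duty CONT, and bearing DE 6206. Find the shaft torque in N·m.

221 N·m

P_in = √3·V·I·cosφ = 1.732 × 575 × 37.6 × 0.87 = 32578 W
P_out = η·P_in = 0.807 × 32578 = 26290 W
n = 1137 rpm
ω = 2π×1137/60 = 119.1 rad/s
τ = P_out/ω = 26290/119.1 = 221 N·m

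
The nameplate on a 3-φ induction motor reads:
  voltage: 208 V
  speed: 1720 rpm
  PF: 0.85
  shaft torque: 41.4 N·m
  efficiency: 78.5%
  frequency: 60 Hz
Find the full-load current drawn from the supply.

ω = 2π×1720/60 = 180.1 rad/s; P_out = τω = 41.4 × 180.1 = 7456 W
P_in = P_out / η = 7456 / 0.785 = 9498 W
I_L = P_in / (√3·V_L·cosφ) = 9498 / (1.732 × 208 × 0.85) = 31 A

31 A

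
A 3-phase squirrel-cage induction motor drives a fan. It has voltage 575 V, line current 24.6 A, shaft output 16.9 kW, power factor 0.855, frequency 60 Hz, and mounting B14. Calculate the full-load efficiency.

P_out = 16.9 kW = 16900 W
P_in = √3·V_L·I_L·cosφ = 1.732 × 575 × 24.6 × 0.855 = 20947 W
η = P_out / P_in = 16900 / 20947 = 0.807 = 80.7%

80.7 %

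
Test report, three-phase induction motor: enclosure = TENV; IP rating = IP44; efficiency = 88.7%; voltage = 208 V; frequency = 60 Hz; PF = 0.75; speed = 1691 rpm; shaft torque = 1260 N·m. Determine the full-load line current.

ω = 2π×1691/60 = 177.1 rad/s; P_out = τω = 1260 × 177.1 = 223146 W
P_in = P_out / η = 223146 / 0.887 = 251574 W
I_L = P_in / (√3·V_L·cosφ) = 251574 / (1.732 × 208 × 0.75) = 931 A

931 A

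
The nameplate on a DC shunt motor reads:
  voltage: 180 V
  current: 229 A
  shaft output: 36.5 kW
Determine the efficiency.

P_out = 36.5 kW = 36500 W
P_in = V·I = 180 × 229 = 41220 W
η = P_out / P_in = 36500 / 41220 = 0.885 = 88.5%

88.5 %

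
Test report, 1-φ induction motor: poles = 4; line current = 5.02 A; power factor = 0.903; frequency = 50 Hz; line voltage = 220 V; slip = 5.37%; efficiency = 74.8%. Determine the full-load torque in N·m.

P_in = V·I·cosφ = 220 × 5.02 × 0.903 = 997 W
P_out = η·P_in = 0.748 × 997 = 746 W
n_s = 120×50/4 = 1500 rpm; n = 1500×(1−0.0537) = 1419 rpm
ω = 2π×1419/60 = 148.6 rad/s
τ = P_out/ω = 746/148.6 = 5.02 N·m

5.02 N·m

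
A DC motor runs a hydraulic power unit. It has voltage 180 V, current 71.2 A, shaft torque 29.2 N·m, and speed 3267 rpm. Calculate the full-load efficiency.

ω = 2π × 3267/60 = 342.1 rad/s; P_out = τω = 29.2 × 342.1 = 9989 W
P_in = V·I = 180 × 71.2 = 12816 W
η = P_out / P_in = 9989 / 12816 = 0.779 = 77.9%

77.9 %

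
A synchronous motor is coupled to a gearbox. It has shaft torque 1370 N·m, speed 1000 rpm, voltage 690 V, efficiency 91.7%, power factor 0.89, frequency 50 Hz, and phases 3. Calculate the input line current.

147 A

ω = 2π×1000/60 = 104.7 rad/s; P_out = τω = 1370 × 104.7 = 143439 W
P_in = P_out / η = 143439 / 0.917 = 156422 W
I_L = P_in / (√3·V_L·cosφ) = 156422 / (1.732 × 690 × 0.89) = 147 A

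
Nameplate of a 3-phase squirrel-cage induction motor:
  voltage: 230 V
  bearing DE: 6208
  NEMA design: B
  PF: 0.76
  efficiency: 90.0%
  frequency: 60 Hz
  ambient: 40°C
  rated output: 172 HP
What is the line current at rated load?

471 A

P_out = 172 × 746 = 128312 W
P_in = P_out / η = 128312 / 0.900 = 142569 W
I_L = P_in / (√3·V_L·cosφ) = 142569 / (1.732 × 230 × 0.76) = 471 A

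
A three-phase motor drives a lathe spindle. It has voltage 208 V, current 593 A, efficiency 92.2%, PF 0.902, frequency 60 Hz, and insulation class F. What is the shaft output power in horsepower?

P_in = √3·V·I·cosφ = 1.732 × 208 × 593 × 0.902 = 192696 W
P_out = η·P_in = 0.922 × 192696 = 177666 W
= 177666/746 = 238 HP

238 HP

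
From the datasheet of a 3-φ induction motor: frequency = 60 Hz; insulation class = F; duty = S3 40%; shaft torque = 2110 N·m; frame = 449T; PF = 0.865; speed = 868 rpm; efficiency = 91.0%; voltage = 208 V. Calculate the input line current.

676 A

ω = 2π×868/60 = 90.9 rad/s; P_out = τω = 2110 × 90.9 = 191799 W
P_in = P_out / η = 191799 / 0.910 = 210768 W
I_L = P_in / (√3·V_L·cosφ) = 210768 / (1.732 × 208 × 0.865) = 676 A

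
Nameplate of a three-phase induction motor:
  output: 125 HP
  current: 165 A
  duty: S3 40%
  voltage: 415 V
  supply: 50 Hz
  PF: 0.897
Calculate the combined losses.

13100 W

P_in = √3·V·I·cosφ = 1.732×415×165×0.897 = 106383 W
P_out = 125×746 = 93250 W
Losses = P_in − P_out = 106383 − 93250 = 13133 W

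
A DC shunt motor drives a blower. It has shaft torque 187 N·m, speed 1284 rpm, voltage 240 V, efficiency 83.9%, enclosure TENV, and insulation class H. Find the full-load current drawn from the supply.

125 A

ω = 2π×1284/60 = 134.5 rad/s; P_out = τω = 187 × 134.5 = 25152 W
P_in = P_out / η = 25152 / 0.839 = 29979 W
I = P_in / V = 29979 / 240 = 125 A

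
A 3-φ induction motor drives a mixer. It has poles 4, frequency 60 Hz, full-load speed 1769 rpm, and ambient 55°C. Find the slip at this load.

1.72 %

n_s = 120f/p = 120×60/4 = 1800 rpm
s = (n_s − n)/n_s = (1800 − 1769)/1800 = 0.0172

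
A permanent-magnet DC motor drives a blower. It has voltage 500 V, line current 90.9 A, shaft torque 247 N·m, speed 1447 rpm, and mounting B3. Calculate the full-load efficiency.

ω = 2π × 1447/60 = 151.5 rad/s; P_out = τω = 247 × 151.5 = 37421 W
P_in = V·I = 500 × 90.9 = 45450 W
η = P_out / P_in = 37421 / 45450 = 0.823 = 82.3%

82.3 %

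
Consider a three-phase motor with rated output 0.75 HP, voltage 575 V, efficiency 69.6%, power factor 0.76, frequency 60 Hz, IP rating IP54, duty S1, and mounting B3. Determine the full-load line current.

1.06 A

P_out = 0.75 × 746 = 560 W
P_in = P_out / η = 560 / 0.696 = 805 W
I_L = P_in / (√3·V_L·cosφ) = 805 / (1.732 × 575 × 0.76) = 1.06 A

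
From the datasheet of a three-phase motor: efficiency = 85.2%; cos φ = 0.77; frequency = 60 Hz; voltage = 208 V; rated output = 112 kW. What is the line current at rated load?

P_out = 112 kW = 112000 W
P_in = P_out / η = 112000 / 0.852 = 131455 W
I_L = P_in / (√3·V_L·cosφ) = 131455 / (1.732 × 208 × 0.77) = 474 A

474 A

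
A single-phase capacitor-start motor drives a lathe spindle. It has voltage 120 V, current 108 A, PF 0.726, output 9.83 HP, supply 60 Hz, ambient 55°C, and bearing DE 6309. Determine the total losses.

P_in = V·I·cosφ = 120×108×0.726 = 9409 W
P_out = 9.83×746 = 7333 W
Losses = P_in − P_out = 9409 − 7333 = 2076 W

2.08 kW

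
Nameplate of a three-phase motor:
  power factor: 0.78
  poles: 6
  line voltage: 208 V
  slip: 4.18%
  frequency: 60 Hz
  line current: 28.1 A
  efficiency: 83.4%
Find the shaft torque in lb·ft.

40.3 lb·ft

P_in = √3·V·I·cosφ = 1.732 × 208 × 28.1 × 0.78 = 7896 W
P_out = η·P_in = 0.834 × 7896 = 6585 W
n_s = 120×60/6 = 1200 rpm; n = 1200×(1−0.0418) = 1150 rpm
ω = 2π×1150/60 = 120.4 rad/s
τ = P_out/ω = 6585/120.4 = 54.69 N·m
In lb·ft: 54.69/1.356 = 40.3 lb·ft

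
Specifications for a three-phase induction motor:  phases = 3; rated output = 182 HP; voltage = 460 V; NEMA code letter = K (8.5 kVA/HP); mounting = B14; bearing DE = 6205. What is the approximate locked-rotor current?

1940 A

S_LR = 8.5 × 182 = 1547 kVA
I_LR = S_LR/(√3·V_L) = 1547000/(1.732×460) = 1940 A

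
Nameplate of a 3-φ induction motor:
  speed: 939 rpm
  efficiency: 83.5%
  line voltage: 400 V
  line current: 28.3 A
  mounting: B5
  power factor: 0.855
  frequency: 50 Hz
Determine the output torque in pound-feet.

P_in = √3·V·I·cosφ = 1.732 × 400 × 28.3 × 0.855 = 16763 W
P_out = η·P_in = 0.835 × 16763 = 13997 W
n = 939 rpm
ω = 2π×939/60 = 98.33 rad/s
τ = P_out/ω = 13997/98.33 = 142.3 N·m
In lb·ft: 142.3/1.356 = 105 lb·ft

105 lb·ft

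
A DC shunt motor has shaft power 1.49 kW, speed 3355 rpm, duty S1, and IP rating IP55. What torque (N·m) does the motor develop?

ω = 2π × 3355/60 = 351.3 rad/s
τ = P/ω = 1490/351.3 = 4.24 N·m

4.24 N·m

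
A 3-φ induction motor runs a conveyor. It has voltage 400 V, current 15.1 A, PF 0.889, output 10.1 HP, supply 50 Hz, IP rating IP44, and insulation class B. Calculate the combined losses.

1770 W

P_in = √3·V·I·cosφ = 1.732×400×15.1×0.889 = 9300 W
P_out = 10.1×746 = 7535 W
Losses = P_in − P_out = 9300 − 7535 = 1765 W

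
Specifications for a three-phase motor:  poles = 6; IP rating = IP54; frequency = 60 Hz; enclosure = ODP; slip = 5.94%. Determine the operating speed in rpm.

1129 rpm

n_s = 120f/p = 120×60/6 = 1200 rpm
n = n_s(1 − s) = 1200 × (1 − 0.0594) = 1129 rpm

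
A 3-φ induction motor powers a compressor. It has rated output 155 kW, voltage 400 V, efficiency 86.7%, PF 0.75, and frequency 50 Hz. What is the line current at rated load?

P_out = 155 kW = 155000 W
P_in = P_out / η = 155000 / 0.867 = 178777 W
I_L = P_in / (√3·V_L·cosφ) = 178777 / (1.732 × 400 × 0.75) = 344 A

344 A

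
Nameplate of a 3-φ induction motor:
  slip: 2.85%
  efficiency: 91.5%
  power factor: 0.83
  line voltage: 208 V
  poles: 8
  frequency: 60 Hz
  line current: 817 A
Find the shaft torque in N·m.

2440 N·m

P_in = √3·V·I·cosφ = 1.732 × 208 × 817 × 0.83 = 244293 W
P_out = η·P_in = 0.915 × 244293 = 223528 W
n_s = 120×60/8 = 900 rpm; n = 900×(1−0.0285) = 874 rpm
ω = 2π×874/60 = 91.53 rad/s
τ = P_out/ω = 223528/91.53 = 2440 N·m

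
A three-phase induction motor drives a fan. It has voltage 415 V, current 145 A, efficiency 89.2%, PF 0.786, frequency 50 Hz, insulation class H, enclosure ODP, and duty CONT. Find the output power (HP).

P_in = √3·V·I·cosφ = 1.732 × 415 × 145 × 0.786 = 81919 W
P_out = η·P_in = 0.892 × 81919 = 73072 W
= 73072/746 = 98 HP

98 HP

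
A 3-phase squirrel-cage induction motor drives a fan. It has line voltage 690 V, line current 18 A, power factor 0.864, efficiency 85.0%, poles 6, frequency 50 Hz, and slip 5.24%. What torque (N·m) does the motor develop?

P_in = √3·V·I·cosφ = 1.732 × 690 × 18 × 0.864 = 18586 W
P_out = η·P_in = 0.85 × 18586 = 15798 W
n_s = 120×50/6 = 1000 rpm; n = 1000×(1−0.0524) = 948 rpm
ω = 2π×948/60 = 99.27 rad/s
τ = P_out/ω = 15798/99.27 = 159 N·m

159 N·m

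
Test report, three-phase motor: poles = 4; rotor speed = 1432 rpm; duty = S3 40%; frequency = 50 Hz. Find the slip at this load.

4.5 %

n_s = 120f/p = 120×50/4 = 1500 rpm
s = (n_s − n)/n_s = (1500 − 1432)/1500 = 0.0453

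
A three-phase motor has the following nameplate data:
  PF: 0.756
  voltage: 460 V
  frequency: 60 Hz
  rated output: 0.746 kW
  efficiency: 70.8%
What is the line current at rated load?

1.75 A

P_out = 0.746 kW = 746 W
P_in = P_out / η = 746 / 0.708 = 1054 W
I_L = P_in / (√3·V_L·cosφ) = 1054 / (1.732 × 460 × 0.756) = 1.75 A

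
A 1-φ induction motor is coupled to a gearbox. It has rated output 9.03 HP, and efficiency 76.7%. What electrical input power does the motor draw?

P_out = 9.03 × 746 = 6736 W
P_in = P_out/η = 6736/0.767 = 8782 W = 8.78 kW

8.78 kW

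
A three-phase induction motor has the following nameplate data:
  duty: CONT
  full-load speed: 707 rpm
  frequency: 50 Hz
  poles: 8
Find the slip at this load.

5.7 %

n_s = 120f/p = 120×50/8 = 750 rpm
s = (n_s − n)/n_s = (750 − 707)/750 = 0.0573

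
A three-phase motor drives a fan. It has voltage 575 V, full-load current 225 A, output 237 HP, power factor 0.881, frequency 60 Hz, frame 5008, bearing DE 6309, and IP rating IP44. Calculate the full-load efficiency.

P_out = 237 × 746 = 176802 W
P_in = √3·V_L·I_L·cosφ = 1.732 × 575 × 225 × 0.881 = 197412 W
η = P_out / P_in = 176802 / 197412 = 0.896 = 89.6%

89.6 %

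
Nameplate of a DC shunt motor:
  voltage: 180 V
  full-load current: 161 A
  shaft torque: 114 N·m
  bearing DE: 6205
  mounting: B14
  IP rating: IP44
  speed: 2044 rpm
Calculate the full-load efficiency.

ω = 2π × 2044/60 = 214 rad/s; P_out = τω = 114 × 214 = 24396 W
P_in = V·I = 180 × 161 = 28980 W
η = P_out / P_in = 24396 / 28980 = 0.842 = 84.2%

84.2 %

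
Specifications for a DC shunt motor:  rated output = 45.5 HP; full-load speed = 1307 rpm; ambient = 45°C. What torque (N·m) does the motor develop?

P_out = 45.5 × 746 = 33943 W
ω = 2π × 1307/60 = 136.9 rad/s
τ = P_out/ω = 33943/136.9 = 248 N·m

248 N·m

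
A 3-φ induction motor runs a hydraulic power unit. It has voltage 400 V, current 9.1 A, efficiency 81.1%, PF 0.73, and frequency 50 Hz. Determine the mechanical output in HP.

P_in = √3·V·I·cosφ = 1.732 × 400 × 9.1 × 0.73 = 4602 W
P_out = η·P_in = 0.811 × 4602 = 3732 W
= 3732/746 = 5 HP

5 HP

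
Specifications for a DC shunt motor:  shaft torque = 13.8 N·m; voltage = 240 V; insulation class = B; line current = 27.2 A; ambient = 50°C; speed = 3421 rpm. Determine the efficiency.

ω = 2π × 3421/60 = 358.2 rad/s; P_out = τω = 13.8 × 358.2 = 4943 W
P_in = V·I = 240 × 27.2 = 6528 W
η = P_out / P_in = 4943 / 6528 = 0.757 = 75.7%

75.7 %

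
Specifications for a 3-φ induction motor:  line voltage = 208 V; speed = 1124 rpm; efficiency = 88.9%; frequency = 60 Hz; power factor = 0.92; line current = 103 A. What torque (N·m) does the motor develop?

258 N·m

P_in = √3·V·I·cosφ = 1.732 × 208 × 103 × 0.92 = 34138 W
P_out = η·P_in = 0.889 × 34138 = 30349 W
n = 1124 rpm
ω = 2π×1124/60 = 117.7 rad/s
τ = P_out/ω = 30349/117.7 = 258 N·m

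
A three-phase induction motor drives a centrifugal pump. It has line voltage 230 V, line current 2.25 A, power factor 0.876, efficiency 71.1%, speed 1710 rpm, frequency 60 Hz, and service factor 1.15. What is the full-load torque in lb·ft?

2.3 lb·ft

P_in = √3·V·I·cosφ = 1.732 × 230 × 2.25 × 0.876 = 785 W
P_out = η·P_in = 0.711 × 785 = 558 W
n = 1710 rpm
ω = 2π×1710/60 = 179.1 rad/s
τ = P_out/ω = 558/179.1 = 3.116 N·m
In lb·ft: 3.116/1.356 = 2.3 lb·ft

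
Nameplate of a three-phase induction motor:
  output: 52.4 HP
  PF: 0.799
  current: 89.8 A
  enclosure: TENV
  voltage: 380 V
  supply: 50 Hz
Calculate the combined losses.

8130 W

P_in = √3·V·I·cosφ = 1.732×380×89.8×0.799 = 47223 W
P_out = 52.4×746 = 39090 W
Losses = P_in − P_out = 47223 − 39090 = 8133 W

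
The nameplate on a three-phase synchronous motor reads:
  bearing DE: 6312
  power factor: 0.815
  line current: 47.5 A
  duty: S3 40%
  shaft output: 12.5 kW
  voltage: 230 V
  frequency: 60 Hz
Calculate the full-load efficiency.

P_out = 12.5 kW = 12500 W
P_in = √3·V_L·I_L·cosφ = 1.732 × 230 × 47.5 × 0.815 = 15422 W
η = P_out / P_in = 12500 / 15422 = 0.811 = 81.1%

81.1 %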